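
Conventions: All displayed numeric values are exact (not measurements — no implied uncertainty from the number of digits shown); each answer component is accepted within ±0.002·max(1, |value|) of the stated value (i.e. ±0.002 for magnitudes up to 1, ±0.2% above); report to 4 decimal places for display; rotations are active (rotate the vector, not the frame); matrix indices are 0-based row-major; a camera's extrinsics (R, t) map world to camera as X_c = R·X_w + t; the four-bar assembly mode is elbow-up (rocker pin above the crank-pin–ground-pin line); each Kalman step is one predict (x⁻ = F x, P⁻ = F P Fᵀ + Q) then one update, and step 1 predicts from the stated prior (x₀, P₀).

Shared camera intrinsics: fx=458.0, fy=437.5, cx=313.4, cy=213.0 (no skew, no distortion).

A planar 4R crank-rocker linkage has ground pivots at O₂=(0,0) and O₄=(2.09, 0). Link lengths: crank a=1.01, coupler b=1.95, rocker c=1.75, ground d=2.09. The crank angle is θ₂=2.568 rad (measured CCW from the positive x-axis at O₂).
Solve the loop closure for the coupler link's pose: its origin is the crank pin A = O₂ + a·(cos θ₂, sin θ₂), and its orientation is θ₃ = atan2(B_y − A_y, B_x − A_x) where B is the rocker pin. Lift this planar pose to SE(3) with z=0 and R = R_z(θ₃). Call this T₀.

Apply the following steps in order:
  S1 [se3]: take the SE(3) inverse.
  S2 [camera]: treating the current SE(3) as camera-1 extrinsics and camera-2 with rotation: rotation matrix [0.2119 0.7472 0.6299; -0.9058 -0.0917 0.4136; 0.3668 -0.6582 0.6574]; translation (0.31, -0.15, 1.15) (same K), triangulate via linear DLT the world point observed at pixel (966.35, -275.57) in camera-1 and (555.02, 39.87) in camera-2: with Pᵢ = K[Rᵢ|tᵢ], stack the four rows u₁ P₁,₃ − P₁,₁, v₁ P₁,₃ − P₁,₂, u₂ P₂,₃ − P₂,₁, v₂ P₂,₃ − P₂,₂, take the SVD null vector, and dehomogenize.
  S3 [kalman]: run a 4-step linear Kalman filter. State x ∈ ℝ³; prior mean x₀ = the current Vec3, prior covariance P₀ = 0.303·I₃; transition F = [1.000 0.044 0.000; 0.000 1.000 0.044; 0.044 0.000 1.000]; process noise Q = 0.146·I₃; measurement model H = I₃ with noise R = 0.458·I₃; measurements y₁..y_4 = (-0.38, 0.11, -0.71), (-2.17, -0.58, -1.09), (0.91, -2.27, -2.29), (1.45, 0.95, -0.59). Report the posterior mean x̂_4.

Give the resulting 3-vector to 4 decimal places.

result = (0.6262, -0.2674, -0.8809)

source (fourbar_fk): coupler pose = R=[0.9181 -0.3963 0.0000; 0.3963 0.9181 0.0000; 0.0000 0.0000 1.0000], t=(-0.8484, 0.5481, 0.0000)
after S1 (invert_se3): R=[0.9181 0.3963 0.0000; -0.3963 0.9181 0.0000; 0.0000 0.0000 1.0000], t=(0.5617, -0.8394, 0.0000)
after S2 (triangulate): (1.8237, -0.1542, 1.5256)
after S3 (kf_track): (0.6262, -0.2674, -0.8809)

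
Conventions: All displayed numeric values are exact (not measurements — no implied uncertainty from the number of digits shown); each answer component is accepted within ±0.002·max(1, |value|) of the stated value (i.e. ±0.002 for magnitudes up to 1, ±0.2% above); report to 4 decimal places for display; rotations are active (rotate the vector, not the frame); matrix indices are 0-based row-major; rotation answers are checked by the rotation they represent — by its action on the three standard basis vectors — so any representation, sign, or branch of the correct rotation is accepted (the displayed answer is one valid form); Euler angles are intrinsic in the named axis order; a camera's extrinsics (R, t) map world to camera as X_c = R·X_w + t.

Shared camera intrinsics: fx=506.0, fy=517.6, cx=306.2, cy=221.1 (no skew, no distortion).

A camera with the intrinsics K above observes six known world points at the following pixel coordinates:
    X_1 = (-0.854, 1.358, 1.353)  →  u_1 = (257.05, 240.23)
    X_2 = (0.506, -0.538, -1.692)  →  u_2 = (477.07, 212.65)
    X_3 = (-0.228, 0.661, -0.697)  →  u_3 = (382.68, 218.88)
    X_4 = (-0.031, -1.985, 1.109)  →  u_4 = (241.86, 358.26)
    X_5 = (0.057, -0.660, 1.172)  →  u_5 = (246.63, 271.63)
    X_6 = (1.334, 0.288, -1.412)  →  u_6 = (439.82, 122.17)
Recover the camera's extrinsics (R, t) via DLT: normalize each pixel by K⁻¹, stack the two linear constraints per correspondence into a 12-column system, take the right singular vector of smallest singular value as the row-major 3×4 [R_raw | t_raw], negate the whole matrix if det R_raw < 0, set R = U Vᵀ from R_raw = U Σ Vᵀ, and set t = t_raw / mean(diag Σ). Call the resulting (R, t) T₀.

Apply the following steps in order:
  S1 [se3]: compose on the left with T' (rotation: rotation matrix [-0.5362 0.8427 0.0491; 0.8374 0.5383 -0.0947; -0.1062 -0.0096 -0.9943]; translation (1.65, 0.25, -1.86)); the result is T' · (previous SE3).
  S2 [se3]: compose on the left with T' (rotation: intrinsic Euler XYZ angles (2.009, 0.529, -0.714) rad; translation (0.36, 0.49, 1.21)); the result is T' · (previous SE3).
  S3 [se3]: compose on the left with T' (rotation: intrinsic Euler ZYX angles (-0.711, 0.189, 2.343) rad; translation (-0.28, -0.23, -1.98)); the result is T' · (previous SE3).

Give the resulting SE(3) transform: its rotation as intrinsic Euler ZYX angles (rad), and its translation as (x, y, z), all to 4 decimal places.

source (pnp_recover): camera pose = R=[-0.1133 -0.0031 -0.9936; -0.8375 -0.5378 0.0972; -0.5346 0.8431 0.0584], t=(0.4200, 0.2000, 6.8794)
after S1 (compose_se3): R=[-0.6712 -0.4101 0.6175; -0.4951 -0.3719 -0.7852; 0.5517 -0.8328 0.0466], t=(1.9312, 0.0581, -8.7467)
after S2 (compose_se3): R=[-0.4394 -0.8981 -0.0175; -0.8390 0.4034 0.3652; -0.3209 0.1752 -0.9308], t=(-2.7614, 8.5300, 3.6293)
after S3 (compose_se3): R=[0.1513 -0.9102 0.3855; 0.9457 0.2469 0.2117; -0.2878 0.3325 0.8981], t=(-7.4063, -5.3783, 2.0535)

rotation (euler_zyx) = (1.4121, 0.2920, 0.3546), translation = (-7.4063, -5.3783, 2.0535)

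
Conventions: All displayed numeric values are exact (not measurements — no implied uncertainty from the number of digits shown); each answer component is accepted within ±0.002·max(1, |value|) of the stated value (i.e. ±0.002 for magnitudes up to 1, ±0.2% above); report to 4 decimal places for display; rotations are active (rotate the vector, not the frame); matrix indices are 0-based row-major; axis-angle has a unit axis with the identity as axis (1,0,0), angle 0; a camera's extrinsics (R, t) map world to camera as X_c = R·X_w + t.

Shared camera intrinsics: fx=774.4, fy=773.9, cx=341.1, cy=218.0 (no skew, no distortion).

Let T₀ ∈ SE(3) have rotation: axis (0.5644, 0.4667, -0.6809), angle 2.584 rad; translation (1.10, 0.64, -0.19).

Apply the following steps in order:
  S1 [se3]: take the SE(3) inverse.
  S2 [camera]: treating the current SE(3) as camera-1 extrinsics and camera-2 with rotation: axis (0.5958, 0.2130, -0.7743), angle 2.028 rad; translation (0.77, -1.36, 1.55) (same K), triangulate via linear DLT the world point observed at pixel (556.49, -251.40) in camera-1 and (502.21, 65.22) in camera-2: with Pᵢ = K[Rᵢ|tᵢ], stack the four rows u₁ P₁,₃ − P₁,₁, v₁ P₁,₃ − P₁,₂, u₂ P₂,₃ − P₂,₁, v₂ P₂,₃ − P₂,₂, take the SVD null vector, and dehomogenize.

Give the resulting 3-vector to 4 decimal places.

after S1 (invert_se3): R=[-0.2597 0.1266 -0.9574; 0.8472 -0.4459 -0.2888; -0.4634 -0.8861 0.0085], t=(0.0227, -0.7015, 1.0785)
after S2 (triangulate): (-0.9592, -0.4988, -0.3521)

result = (-0.9592, -0.4988, -0.3521)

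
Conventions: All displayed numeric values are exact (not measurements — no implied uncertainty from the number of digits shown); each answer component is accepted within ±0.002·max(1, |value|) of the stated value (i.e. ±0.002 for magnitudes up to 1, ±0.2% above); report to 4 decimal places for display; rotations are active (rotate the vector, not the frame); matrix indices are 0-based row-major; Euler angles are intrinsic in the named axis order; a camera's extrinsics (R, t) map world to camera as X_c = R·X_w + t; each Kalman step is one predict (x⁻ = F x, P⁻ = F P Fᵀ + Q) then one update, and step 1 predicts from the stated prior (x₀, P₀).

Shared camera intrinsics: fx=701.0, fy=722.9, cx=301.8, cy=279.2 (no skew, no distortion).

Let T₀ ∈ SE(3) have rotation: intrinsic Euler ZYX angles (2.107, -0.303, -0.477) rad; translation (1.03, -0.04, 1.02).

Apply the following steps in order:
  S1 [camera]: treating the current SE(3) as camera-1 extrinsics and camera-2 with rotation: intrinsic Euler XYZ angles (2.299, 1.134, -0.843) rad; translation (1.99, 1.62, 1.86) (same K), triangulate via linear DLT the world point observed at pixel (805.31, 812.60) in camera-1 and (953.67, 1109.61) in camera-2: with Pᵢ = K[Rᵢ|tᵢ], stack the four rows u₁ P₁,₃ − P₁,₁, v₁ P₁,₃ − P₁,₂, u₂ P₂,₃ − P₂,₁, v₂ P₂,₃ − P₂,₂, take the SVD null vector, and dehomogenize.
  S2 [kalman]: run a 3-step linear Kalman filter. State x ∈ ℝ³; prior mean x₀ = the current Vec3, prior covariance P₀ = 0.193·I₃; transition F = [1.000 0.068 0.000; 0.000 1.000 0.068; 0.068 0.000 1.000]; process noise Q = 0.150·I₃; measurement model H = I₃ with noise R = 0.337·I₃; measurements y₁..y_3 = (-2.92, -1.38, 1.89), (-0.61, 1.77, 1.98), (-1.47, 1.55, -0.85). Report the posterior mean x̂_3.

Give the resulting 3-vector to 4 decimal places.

after S1 (triangulate): (0.6826, 0.2432, -0.3547)
after S2 (kf_track): (-1.1445, 1.0742, 0.2568)

result = (-1.1445, 1.0742, 0.2568)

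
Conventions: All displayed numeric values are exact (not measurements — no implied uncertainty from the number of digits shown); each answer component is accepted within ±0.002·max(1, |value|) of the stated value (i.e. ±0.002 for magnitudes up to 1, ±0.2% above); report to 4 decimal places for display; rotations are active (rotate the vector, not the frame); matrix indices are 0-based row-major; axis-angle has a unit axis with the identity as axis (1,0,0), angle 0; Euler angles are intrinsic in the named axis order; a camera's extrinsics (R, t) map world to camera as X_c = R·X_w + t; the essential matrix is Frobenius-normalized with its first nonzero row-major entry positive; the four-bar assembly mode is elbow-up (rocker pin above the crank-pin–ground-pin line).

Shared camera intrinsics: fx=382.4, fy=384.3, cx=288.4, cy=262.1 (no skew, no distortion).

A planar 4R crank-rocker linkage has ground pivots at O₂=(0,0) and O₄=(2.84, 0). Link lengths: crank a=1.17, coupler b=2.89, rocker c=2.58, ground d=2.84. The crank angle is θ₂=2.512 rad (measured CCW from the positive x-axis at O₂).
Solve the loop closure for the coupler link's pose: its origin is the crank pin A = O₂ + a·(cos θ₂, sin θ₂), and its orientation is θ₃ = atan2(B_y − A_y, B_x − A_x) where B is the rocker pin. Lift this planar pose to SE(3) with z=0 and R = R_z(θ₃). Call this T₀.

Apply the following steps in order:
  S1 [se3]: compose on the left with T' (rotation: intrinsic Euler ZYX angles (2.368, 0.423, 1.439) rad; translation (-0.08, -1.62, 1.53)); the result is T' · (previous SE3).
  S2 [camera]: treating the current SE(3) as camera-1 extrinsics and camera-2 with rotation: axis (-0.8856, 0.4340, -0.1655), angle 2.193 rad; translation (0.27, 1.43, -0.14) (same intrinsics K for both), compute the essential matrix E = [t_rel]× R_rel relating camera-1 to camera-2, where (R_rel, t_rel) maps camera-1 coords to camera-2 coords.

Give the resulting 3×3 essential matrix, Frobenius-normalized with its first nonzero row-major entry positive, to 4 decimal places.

matrix = [0.3572 0.1261 0.2379; -0.1178 -0.4396 -0.4082; -0.5660 0.3208 0.0544]

source (fourbar_fk): coupler pose = R=[0.8500 -0.5268 0.0000; 0.5268 0.8500 0.0000; 0.0000 0.0000 1.0000], t=(-0.9457, 0.6889, 0.0000)
after S1 (compose_se3): R=[-0.7562 0.0181 0.6541; 0.6418 -0.1738 0.7469; 0.1272 0.9846 0.1198], t=(0.2731, -2.0914, 2.5409)
after S2 (essential): [0.3572 0.1261 0.2379; -0.1178 -0.4396 -0.4082; -0.5660 0.3208 0.0544]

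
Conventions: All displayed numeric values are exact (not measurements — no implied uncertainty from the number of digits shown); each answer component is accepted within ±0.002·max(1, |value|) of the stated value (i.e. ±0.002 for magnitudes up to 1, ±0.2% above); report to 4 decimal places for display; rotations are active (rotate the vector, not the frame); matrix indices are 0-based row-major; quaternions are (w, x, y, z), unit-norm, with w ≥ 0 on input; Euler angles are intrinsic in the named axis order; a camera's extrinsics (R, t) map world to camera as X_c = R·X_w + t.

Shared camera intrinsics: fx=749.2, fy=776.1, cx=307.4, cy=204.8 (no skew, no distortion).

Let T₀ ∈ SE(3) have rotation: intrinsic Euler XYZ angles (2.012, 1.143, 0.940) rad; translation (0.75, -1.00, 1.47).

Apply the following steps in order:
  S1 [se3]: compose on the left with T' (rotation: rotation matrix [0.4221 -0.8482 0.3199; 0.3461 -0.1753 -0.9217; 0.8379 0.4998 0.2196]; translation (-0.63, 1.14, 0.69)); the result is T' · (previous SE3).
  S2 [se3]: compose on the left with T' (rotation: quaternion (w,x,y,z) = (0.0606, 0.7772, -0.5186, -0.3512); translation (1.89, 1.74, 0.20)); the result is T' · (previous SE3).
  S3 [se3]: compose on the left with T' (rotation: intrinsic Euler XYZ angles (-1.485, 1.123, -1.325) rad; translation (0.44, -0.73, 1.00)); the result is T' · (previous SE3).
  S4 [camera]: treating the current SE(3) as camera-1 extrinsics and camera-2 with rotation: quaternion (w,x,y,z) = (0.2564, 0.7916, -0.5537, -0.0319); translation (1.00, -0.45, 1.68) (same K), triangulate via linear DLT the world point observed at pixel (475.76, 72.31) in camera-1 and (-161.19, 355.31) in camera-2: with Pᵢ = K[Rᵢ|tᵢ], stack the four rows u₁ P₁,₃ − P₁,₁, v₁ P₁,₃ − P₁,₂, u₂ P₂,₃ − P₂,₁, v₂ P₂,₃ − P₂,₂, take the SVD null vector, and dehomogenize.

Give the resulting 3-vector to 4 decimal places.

after S1 (compose_se3): R=[0.2911 0.7060 0.6456; -0.8242 -0.1577 0.5440; 0.4858 -0.6904 0.5360], t=(1.0050, 0.2201, 1.1414)
after S2 (compose_se3): R=[0.3962 0.6928 -0.6025; 0.2590 -0.7139 -0.6506; -0.8809 0.1017 -0.4623], t=(1.2436, 1.0952, -1.0361)
after S3 (compose_se3): R=[-0.6435 -0.1351 -0.7534; -0.7197 0.4419 0.5355; 0.2606 0.8868 -0.3817], t=(0.0971, -2.4833, 1.7924)
after S4 (triangulate): (-1.5147, 1.7353, 0.2657)

result = (-1.5147, 1.7353, 0.2657)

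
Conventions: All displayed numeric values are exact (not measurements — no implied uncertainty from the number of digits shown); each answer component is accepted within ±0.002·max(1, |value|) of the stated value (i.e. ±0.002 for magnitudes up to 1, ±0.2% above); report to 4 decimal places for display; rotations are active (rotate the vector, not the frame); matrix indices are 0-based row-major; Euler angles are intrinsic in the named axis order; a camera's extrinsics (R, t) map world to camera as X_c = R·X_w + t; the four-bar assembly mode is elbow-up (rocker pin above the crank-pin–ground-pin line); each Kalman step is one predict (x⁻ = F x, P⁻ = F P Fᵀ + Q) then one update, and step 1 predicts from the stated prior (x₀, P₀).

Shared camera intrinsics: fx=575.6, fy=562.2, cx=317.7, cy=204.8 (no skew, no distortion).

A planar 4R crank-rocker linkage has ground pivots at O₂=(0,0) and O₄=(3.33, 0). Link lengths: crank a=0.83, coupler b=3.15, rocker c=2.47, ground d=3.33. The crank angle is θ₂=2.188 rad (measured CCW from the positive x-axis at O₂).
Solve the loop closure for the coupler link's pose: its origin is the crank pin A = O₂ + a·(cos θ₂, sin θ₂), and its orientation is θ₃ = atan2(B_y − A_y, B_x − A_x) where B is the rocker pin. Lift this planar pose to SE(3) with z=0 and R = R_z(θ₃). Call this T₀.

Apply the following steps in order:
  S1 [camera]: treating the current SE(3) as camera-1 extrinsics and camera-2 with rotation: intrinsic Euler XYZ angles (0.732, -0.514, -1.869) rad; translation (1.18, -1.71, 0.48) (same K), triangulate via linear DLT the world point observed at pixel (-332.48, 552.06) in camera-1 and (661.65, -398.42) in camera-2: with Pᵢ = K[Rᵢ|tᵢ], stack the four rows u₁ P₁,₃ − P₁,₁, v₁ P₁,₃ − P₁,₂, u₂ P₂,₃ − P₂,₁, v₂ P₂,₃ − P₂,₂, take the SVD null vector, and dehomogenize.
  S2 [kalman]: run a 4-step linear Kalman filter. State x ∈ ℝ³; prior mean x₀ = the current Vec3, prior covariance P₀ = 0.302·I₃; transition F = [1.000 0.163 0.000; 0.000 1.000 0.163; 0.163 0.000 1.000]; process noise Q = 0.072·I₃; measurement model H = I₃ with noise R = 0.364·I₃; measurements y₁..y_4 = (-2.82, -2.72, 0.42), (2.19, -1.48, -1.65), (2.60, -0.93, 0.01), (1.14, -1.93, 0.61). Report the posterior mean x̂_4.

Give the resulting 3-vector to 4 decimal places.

result = (0.7276, -1.2270, 0.2087)

source (fourbar_fk): coupler pose = R=[0.8705 -0.4921 0.0000; 0.4921 0.8705 0.0000; 0.0000 0.0000 1.0000], t=(-0.4804, 0.6769, 0.0000)
after S1 (triangulate): (-0.9378, 0.8210, 1.5057)
after S2 (kf_track): (0.7276, -1.2270, 0.2087)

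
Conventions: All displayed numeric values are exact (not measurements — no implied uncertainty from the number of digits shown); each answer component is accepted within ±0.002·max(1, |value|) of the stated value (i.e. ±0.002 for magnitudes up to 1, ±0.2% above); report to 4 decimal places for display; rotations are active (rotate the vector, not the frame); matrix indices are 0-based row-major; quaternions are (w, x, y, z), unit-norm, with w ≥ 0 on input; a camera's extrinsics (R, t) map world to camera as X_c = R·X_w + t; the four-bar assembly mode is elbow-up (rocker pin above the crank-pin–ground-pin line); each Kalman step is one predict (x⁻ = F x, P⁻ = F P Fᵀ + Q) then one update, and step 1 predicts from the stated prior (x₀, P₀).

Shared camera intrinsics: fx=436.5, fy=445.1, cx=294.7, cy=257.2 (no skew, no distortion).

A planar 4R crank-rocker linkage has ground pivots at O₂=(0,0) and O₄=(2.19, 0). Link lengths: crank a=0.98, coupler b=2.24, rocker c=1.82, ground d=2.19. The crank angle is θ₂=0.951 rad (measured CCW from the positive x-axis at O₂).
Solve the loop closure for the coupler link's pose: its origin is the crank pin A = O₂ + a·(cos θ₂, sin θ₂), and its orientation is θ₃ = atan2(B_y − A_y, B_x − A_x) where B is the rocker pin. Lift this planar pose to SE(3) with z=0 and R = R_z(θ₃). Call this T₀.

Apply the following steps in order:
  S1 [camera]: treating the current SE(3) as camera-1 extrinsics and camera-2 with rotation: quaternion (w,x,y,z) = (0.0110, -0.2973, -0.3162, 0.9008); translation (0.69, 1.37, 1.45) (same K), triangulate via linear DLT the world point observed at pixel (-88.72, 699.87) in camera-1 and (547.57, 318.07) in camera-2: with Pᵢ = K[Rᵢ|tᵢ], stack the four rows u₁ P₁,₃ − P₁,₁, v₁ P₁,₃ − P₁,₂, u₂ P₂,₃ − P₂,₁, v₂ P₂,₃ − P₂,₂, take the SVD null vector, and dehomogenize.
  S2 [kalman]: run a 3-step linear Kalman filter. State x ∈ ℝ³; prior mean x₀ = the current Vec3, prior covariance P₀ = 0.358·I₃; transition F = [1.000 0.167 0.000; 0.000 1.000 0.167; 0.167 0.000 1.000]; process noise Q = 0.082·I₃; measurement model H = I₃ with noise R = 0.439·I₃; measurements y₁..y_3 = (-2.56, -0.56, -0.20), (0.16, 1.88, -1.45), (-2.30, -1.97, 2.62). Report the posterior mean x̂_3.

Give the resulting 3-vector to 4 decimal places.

source (fourbar_fk): coupler pose = R=[0.8994 -0.4371 0.0000; 0.4371 0.8994 0.0000; 0.0000 0.0000 1.0000], t=(0.5693, 0.7977, 0.0000)
after S1 (triangulate): (-1.1306, 0.5026, 0.7597)
after S2 (kf_track): (-1.3882, -0.2314, 0.3624)

result = (-1.3882, -0.2314, 0.3624)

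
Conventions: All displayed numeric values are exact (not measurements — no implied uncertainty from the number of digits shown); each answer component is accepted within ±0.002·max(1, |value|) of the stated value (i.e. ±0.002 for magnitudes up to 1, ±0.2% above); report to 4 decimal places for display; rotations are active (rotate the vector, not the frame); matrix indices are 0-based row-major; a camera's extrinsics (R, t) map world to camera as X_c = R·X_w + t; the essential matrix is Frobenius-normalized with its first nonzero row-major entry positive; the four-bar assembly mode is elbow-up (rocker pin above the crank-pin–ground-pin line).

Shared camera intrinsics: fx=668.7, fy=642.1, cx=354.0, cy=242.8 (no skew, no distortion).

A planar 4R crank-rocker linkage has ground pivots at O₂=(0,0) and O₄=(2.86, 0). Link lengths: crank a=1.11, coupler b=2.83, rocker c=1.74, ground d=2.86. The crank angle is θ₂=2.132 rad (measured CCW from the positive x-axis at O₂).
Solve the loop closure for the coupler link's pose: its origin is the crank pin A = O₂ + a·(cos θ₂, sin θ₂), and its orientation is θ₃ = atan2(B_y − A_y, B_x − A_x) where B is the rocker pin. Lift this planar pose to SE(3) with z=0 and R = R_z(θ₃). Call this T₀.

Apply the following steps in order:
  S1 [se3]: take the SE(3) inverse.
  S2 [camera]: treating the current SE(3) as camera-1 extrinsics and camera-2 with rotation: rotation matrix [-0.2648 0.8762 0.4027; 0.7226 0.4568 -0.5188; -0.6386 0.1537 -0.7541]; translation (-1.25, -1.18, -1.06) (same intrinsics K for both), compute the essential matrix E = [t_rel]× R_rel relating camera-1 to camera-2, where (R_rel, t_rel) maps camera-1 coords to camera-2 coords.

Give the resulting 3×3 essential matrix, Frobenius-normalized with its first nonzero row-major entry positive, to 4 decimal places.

matrix = [0.6015 -0.1072 0.3254; -0.0688 -0.2200 -0.2248; -0.1514 0.5351 0.3285]

source (fourbar_fk): coupler pose = R=[0.9729 -0.2312 0.0000; 0.2312 0.9729 0.0000; 0.0000 0.0000 1.0000], t=(-0.5907, 0.9397, 0.0000)
after S1 (invert_se3): R=[0.9729 0.2312 0.0000; -0.2312 0.9729 0.0000; 0.0000 0.0000 1.0000], t=(0.3574, -1.0509, 0.0000)
after S2 (essential): [0.6015 -0.1072 0.3254; -0.0688 -0.2200 -0.2248; -0.1514 0.5351 0.3285]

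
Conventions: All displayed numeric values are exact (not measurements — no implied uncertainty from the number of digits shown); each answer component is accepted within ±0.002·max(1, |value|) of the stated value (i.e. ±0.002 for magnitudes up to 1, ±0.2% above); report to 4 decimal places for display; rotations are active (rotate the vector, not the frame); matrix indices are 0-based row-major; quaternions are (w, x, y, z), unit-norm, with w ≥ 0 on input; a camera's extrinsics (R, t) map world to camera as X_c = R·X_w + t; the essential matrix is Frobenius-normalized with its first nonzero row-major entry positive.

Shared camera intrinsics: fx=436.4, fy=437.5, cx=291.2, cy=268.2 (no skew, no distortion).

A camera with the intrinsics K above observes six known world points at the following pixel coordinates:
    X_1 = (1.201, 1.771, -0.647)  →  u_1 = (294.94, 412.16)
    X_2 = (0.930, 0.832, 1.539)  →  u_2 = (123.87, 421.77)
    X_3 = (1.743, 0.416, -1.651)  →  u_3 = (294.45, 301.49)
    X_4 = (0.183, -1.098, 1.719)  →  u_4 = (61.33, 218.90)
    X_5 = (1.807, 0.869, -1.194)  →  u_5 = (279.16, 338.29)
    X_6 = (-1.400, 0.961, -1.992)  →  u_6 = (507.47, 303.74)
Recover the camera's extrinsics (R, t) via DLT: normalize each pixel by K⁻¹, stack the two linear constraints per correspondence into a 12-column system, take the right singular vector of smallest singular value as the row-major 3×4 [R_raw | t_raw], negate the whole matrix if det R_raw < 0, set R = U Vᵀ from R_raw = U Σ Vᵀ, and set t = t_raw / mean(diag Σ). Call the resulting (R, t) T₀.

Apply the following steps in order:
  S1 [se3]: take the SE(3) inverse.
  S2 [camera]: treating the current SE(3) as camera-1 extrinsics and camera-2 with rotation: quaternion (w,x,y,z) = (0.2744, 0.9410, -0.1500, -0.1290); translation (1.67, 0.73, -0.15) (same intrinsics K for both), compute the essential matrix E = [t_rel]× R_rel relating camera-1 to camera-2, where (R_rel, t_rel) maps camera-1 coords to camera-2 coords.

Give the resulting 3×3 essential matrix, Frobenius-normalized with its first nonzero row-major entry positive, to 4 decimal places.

matrix = [0.0818 0.7012 -0.0379; -0.5512 0.0406 -0.3488; 0.2261 -0.0305 0.1448]

source (pnp_recover): camera pose = R=[-0.6100 0.2988 -0.7339; 0.1856 0.9543 0.2343; 0.7703 0.0067 -0.6376], t=(-0.2201, 0.2000, 4.6093)
after S1 (invert_se3): R=[-0.6100 0.1856 0.7703; 0.2988 0.9543 0.0067; -0.7339 0.2343 -0.6376], t=(-3.7221, -0.1559, 2.7305)
after S2 (essential): [0.0818 0.7012 -0.0379; -0.5512 0.0406 -0.3488; 0.2261 -0.0305 0.1448]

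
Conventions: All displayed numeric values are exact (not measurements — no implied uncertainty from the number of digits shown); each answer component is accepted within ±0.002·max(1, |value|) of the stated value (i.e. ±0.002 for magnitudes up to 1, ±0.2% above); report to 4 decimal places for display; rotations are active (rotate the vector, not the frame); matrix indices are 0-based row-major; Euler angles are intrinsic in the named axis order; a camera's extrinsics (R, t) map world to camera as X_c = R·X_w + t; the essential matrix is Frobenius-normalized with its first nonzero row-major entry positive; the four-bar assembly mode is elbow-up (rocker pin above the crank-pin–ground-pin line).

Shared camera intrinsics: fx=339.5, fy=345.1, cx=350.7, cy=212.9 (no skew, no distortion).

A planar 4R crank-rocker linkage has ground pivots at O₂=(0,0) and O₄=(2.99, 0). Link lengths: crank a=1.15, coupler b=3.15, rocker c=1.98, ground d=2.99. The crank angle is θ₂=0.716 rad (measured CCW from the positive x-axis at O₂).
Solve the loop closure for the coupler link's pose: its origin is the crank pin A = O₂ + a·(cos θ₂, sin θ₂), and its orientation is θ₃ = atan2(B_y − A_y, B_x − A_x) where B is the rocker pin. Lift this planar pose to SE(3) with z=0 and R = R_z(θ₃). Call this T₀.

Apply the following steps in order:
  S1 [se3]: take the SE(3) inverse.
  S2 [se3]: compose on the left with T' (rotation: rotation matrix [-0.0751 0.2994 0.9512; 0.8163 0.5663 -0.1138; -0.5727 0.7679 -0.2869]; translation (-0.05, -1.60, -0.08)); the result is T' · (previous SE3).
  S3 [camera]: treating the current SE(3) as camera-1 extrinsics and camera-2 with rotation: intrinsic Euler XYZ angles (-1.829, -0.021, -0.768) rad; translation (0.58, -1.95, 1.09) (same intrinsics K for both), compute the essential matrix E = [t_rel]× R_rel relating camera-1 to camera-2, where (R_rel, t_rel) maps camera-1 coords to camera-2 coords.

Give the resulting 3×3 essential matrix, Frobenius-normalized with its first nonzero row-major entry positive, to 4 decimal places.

matrix = [0.0788 0.0723 0.3886; 0.3171 0.2246 0.4558; 0.5041 0.2911 -0.3741]

source (fourbar_fk): coupler pose = R=[0.9449 -0.3275 0.0000; 0.3275 0.9449 0.0000; 0.0000 0.0000 1.0000], t=(0.8676, 0.7548, 0.0000)
after S1 (invert_se3): R=[0.9449 0.3275 0.0000; -0.3275 0.9449 0.0000; 0.0000 0.0000 1.0000], t=(-1.0670, -0.4291, 0.0000)
after S2 (compose_se3): R=[-0.1690 0.2583 0.9512; 0.5858 0.8024 -0.1138; -0.7926 0.5380 -0.2869], t=(-0.0983, -2.7139, 0.2016)
after S3 (essential): [0.0788 0.0723 0.3886; 0.3171 0.2246 0.4558; 0.5041 0.2911 -0.3741]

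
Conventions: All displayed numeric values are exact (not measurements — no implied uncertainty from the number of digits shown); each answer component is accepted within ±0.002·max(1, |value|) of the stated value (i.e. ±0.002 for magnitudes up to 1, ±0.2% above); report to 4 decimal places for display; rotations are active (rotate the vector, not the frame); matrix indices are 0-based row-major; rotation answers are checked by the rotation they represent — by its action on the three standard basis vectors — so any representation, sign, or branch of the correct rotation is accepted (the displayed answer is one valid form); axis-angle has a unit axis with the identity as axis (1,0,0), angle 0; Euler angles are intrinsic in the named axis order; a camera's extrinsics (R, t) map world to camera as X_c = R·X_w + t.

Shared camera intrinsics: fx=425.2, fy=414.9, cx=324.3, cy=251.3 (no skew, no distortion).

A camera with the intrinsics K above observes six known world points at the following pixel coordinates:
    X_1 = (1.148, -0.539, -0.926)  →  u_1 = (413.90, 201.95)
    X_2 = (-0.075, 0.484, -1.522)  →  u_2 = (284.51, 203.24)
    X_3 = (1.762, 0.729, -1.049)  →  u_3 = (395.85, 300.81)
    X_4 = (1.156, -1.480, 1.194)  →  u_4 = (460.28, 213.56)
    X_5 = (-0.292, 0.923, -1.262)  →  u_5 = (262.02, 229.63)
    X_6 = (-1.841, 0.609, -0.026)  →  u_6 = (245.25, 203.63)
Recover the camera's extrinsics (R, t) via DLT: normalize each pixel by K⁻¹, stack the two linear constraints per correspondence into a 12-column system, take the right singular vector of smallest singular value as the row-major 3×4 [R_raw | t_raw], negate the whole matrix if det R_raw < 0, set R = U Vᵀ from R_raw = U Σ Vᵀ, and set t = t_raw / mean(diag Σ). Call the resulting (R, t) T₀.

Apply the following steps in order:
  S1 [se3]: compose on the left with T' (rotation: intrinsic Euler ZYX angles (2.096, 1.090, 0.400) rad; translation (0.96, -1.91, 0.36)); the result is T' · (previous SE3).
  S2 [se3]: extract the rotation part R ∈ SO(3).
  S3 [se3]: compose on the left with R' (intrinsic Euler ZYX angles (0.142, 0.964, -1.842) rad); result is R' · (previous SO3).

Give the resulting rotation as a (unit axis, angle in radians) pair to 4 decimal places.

source (pnp_recover): camera pose = R=[0.7441 -0.5857 0.3214; 0.4842 0.8042 0.3447; -0.4604 -0.1009 0.8820], t=(0.3101, -0.4699, 6.8998)
after S1 (compose_se3): R=[-0.6088 -0.6370 -0.4729; -0.1964 -0.4565 0.8678; -0.7686 0.6212 0.1528], t=(0.8436, 4.5131, 2.9396)
after S2 (rot_of_se3): [-0.6088 -0.6370 -0.4729; -0.1964 -0.4565 0.8678; -0.7686 0.6212 0.1528]
after S3 (compose_so3): [0.0750 -0.2393 -0.9680; -0.6842 0.6939 -0.2245; 0.7254 0.6792 -0.1116]

rotation (axis_angle) = ((0.4586, -0.8595, -0.2258), 1.7430)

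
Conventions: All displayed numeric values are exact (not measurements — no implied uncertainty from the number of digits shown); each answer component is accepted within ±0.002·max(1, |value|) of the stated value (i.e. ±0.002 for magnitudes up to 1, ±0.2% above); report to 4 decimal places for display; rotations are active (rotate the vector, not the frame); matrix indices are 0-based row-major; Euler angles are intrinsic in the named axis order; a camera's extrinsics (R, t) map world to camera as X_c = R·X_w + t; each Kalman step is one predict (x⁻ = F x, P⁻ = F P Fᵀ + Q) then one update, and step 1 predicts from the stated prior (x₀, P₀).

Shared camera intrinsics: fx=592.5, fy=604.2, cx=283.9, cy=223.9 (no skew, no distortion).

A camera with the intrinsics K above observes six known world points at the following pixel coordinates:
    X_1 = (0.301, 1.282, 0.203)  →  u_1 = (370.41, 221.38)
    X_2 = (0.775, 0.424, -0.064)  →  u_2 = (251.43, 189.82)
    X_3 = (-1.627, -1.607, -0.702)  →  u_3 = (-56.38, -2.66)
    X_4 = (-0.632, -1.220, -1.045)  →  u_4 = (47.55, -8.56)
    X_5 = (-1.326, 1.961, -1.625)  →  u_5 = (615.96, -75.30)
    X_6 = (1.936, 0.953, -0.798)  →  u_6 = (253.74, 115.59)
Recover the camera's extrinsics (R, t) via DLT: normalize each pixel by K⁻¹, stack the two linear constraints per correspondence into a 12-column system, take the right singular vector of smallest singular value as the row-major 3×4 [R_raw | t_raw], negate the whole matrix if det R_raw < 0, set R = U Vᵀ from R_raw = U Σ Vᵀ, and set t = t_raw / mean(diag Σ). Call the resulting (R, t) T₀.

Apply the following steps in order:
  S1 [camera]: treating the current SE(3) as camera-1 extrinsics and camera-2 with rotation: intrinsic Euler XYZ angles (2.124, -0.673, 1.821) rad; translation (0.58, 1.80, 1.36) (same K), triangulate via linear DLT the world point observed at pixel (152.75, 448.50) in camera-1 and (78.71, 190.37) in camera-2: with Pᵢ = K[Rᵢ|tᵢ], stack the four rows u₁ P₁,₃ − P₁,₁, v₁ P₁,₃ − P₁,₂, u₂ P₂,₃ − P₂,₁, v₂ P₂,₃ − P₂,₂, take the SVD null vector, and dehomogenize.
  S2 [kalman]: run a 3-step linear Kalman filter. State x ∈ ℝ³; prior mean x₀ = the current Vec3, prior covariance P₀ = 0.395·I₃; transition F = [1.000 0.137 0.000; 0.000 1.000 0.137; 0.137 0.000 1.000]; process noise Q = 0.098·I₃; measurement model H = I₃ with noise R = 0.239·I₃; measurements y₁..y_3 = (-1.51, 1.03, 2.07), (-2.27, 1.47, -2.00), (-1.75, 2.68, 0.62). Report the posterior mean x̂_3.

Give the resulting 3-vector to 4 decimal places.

source (pnp_recover): camera pose = R=[-0.4383 0.8987 0.0132; -0.0583 -0.0431 0.9974; 0.8970 0.4364 0.0712], t=(-0.3100, -0.1500, 4.0399)
after S1 (triangulate): (0.7869, -0.4534, 1.9228)
after S2 (kf_track): (-1.5270, 1.8401, 0.1481)

result = (-1.5270, 1.8401, 0.1481)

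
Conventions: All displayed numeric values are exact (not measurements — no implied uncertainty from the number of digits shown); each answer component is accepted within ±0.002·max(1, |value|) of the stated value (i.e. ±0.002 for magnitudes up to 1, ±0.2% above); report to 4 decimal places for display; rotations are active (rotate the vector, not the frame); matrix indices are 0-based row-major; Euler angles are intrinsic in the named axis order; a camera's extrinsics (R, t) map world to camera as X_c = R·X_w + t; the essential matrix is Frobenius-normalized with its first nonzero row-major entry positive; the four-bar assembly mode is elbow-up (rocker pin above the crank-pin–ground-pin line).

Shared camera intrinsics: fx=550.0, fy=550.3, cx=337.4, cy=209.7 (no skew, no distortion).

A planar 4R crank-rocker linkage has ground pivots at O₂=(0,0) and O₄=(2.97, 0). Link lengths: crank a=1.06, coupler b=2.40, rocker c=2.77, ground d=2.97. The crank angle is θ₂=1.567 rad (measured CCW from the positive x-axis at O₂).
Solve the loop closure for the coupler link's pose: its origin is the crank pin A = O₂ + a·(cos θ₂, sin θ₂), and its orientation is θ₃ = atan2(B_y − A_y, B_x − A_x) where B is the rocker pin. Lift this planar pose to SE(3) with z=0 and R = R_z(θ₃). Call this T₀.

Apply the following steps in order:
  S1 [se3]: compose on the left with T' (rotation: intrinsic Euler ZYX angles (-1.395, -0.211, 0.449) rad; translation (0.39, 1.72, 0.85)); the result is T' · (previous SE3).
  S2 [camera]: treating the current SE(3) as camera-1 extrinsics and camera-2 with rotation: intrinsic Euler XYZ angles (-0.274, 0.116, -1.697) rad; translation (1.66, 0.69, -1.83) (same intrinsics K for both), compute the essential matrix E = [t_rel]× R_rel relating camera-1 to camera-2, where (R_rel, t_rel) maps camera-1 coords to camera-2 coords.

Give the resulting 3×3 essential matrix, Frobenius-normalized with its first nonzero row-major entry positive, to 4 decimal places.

matrix = [0.5986 -0.2564 -0.1430; 0.3301 0.5547 -0.0729; -0.0807 0.3557 0.0220]

source (fourbar_fk): coupler pose = R=[0.7842 -0.6205 0.0000; 0.6205 0.7842 0.0000; 0.0000 0.0000 1.0000], t=(0.0040, 1.0600, 0.0000)
after S1 (compose_se3): R=[0.6746 0.5770 -0.4604; -0.6017 0.7911 0.1099; 0.4276 0.2029 0.8809], t=(1.3140, 1.9780, 1.3007)
after S2 (essential): [0.5986 -0.2564 -0.1430; 0.3301 0.5547 -0.0729; -0.0807 0.3557 0.0220]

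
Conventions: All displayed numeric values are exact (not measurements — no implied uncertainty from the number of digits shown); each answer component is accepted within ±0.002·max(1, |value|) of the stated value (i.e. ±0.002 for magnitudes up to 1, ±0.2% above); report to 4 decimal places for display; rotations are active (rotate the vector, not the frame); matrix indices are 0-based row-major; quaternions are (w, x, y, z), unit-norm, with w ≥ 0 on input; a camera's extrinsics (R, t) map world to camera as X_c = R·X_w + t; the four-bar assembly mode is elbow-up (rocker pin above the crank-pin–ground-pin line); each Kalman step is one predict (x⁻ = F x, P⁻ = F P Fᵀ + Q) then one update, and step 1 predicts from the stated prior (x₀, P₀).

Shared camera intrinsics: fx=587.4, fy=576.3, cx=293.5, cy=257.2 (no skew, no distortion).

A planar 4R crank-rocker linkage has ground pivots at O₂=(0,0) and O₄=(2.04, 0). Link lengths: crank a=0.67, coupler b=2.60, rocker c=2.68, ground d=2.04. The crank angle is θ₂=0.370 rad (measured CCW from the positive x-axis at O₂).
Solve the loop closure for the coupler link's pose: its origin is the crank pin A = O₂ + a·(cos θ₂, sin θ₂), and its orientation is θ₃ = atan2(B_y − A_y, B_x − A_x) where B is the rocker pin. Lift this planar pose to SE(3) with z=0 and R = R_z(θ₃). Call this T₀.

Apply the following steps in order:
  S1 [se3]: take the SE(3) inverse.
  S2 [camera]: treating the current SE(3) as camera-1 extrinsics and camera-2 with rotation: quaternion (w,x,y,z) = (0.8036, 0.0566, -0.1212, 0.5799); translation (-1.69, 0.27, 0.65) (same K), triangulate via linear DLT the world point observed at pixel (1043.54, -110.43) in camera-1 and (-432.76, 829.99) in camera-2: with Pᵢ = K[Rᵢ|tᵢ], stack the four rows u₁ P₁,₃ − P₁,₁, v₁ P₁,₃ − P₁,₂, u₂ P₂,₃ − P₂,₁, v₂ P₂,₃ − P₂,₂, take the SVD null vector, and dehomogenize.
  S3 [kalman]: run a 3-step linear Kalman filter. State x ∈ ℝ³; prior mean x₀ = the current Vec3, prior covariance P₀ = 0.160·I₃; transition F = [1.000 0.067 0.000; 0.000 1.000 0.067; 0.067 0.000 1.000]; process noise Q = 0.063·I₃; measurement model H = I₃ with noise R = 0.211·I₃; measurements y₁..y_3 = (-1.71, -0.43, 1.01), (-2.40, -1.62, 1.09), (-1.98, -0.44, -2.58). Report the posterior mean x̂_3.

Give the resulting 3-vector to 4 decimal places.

result = (-1.5621, -0.5257, -0.6088)

source (fourbar_fk): coupler pose = R=[0.3810 -0.9246 0.0000; 0.9246 0.3810 0.0000; 0.0000 0.0000 1.0000], t=(0.6247, 0.2423, 0.0000)
after S1 (invert_se3): R=[0.3810 0.9246 0.0000; -0.9246 0.3810 -0.0000; 0.0000 0.0000 1.0000], t=(-0.4620, 0.4852, 0.0000)
after S2 (triangulate): (1.6419, 1.1283, 0.9451)
after S3 (kf_track): (-1.5621, -0.5257, -0.6088)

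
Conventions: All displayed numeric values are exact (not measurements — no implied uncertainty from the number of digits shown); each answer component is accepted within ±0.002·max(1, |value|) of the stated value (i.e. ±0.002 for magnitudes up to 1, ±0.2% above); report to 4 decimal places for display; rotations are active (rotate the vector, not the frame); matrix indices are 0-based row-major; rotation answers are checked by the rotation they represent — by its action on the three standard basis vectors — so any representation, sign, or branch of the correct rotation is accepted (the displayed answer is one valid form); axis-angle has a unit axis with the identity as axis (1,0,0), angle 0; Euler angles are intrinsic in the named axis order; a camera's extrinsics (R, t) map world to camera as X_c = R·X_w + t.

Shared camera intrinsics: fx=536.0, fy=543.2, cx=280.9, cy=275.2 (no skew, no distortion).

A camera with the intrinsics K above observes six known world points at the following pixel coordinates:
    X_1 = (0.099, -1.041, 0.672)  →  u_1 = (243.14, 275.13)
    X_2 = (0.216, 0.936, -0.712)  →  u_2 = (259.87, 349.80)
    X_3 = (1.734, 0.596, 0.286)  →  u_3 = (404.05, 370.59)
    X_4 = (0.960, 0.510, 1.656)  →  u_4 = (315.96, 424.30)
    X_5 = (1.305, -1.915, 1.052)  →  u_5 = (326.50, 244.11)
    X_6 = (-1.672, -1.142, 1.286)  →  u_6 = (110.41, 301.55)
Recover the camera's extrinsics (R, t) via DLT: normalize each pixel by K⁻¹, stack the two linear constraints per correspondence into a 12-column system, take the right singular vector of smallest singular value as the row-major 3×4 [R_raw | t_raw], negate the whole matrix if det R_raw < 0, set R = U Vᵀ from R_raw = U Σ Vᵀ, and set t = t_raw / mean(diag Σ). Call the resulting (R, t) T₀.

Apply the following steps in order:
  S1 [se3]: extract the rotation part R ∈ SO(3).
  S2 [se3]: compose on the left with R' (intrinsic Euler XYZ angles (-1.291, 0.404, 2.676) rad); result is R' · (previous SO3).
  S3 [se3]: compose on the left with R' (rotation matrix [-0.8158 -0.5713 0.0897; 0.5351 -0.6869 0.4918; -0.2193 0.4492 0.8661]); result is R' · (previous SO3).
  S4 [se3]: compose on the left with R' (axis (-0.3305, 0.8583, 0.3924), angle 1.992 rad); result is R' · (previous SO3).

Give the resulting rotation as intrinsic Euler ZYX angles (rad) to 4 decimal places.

rotation (euler_zyx) = (-0.6222, 0.5055, -1.4097)

source (pnp_recover): camera pose = R=[0.9970 0.0607 -0.0471; -0.0158 0.7624 0.6469; 0.0752 -0.6442 0.7611], t=(-0.4801, 0.3601, 5.5714)
after S1 (rot_of_se3): [0.9970 0.0607 -0.0471; -0.0158 0.7624 0.6469; 0.0752 -0.6442 0.7611]
after S2 (compose_so3): [-0.7831 -0.6178 0.0708; 0.5279 -0.6001 0.6010; -0.3288 0.5080 0.7961]
after S3 (compose_so3): [0.3078 0.8925 -0.3297; -0.9433 0.3315 0.0166; 0.1241 0.3059 0.9439]
after S4 (compose_so3): [0.7110 -0.2949 0.6384; -0.5100 0.4089 0.7568; -0.4842 -0.8636 0.1403]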